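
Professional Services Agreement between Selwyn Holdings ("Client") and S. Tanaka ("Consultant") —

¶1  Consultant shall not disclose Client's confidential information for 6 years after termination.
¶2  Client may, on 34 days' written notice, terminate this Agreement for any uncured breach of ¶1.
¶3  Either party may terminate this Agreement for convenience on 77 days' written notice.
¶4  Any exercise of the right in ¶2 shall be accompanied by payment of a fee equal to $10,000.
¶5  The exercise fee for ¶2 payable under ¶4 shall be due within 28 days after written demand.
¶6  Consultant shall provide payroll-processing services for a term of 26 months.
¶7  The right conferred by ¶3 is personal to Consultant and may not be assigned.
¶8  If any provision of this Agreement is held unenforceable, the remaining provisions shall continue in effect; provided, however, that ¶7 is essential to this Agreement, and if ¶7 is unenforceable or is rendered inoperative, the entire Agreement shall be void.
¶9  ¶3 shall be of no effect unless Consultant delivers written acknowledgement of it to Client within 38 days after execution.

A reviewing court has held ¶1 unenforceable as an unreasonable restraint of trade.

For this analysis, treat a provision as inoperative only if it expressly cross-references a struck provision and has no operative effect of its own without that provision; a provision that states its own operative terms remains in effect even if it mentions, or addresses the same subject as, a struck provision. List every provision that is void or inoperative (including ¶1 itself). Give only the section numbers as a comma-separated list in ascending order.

1, 2, 4, 5

¶1 is struck. ¶2 operates only by reference to ¶1, so it falls with ¶1. ¶4 has no operative effect of its own apart from ¶2 and is therefore inoperative. ¶5 operates only by reference to ¶4, so it falls with ¶4. ¶8 makes ¶7 an essential term, but ¶7 is unaffected, so the severability proviso in ¶8 preserves the remaining provisions. The provisions still in force are ¶3, ¶6, ¶7, ¶8, and ¶9.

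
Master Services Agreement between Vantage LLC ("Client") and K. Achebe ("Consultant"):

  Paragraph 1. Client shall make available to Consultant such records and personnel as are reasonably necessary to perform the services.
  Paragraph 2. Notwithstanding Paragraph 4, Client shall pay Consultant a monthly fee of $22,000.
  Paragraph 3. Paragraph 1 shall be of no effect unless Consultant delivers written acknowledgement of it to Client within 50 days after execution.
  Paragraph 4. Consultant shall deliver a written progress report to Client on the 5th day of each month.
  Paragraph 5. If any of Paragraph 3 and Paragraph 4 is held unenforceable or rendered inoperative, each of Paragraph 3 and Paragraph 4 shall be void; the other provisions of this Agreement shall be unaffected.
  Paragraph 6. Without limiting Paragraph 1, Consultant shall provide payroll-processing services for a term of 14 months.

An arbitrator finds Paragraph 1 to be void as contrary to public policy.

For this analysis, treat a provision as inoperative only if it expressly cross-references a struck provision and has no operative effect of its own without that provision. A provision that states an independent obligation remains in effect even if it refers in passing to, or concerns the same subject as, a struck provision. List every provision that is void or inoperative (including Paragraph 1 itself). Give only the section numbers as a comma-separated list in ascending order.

1, 3, 4

Paragraph 1 is struck. The only function of Paragraph 3 is the acknowledgement condition for Paragraph 1, so it cannot stand once Paragraph 1 is removed. Although Paragraph 6 refers to Paragraph 1, its operative terms do not depend on Paragraph 1, so it remains in effect. Although Paragraph 2 refers to Paragraph 4, its operative terms do not depend on Paragraph 4, so it remains in effect. Paragraph 5 declares Paragraph 3 and Paragraph 4 mutually dependent; since one of them has fallen, all of them are of no effect. That brings down Paragraph 4 as well. The remainder continues in force under Paragraph 5. That leaves Paragraph 2, Paragraph 5, and Paragraph 6 in effect.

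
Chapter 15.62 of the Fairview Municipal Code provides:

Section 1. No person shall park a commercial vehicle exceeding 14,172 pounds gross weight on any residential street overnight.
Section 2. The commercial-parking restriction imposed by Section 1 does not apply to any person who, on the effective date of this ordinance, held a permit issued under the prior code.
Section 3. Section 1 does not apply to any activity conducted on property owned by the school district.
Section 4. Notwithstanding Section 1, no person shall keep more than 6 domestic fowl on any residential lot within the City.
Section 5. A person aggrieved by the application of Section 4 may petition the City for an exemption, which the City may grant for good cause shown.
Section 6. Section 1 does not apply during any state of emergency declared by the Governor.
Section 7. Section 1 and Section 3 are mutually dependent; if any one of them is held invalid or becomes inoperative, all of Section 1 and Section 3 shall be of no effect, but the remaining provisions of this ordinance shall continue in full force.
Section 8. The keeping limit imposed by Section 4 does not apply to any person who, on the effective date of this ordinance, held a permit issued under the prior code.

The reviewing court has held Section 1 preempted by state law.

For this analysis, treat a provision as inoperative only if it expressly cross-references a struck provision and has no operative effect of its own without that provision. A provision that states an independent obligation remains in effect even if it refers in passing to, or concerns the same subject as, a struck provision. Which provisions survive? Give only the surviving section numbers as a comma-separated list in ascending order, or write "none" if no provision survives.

4, 5, 7, 8

Section 1 is struck. The only function of Section 2 is the grandfather exemption from Section 1, so it cannot stand once Section 1 is removed. Section 3 operates only by reference to Section 1, so it falls with Section 1. The only function of Section 6 is the emergency suspension of Section 1, so it cannot stand once Section 1 is removed. Although Section 4 refers to Section 1, its operative terms do not depend on Section 1, so it remains in effect. Section 7 declares Section 1 and Section 3 mutually dependent; since one of them has fallen, all of them are of no effect. The remainder continues in force under Section 7. The provisions still in force are Section 4, Section 5, Section 7, and Section 8.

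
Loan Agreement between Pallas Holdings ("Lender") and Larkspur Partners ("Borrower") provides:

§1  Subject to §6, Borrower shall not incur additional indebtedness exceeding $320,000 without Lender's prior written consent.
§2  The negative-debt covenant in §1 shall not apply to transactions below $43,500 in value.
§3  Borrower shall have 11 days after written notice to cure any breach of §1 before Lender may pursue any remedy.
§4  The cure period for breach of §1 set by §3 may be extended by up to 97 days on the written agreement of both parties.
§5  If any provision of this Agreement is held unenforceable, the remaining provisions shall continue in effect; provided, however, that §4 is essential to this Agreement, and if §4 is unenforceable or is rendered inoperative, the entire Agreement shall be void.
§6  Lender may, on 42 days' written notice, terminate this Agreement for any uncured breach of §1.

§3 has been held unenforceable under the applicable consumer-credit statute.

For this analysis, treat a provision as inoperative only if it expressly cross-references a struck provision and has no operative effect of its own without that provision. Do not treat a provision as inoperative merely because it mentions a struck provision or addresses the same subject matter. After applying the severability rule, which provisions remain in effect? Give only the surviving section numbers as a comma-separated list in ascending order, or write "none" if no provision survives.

none

§3 is struck. §4 does nothing except set the extension of the cure period for breach of §1 by reference to §3; with §3 gone it has no independent effect and is inoperative. §5 makes §4 an essential term, and §4 has been rendered inoperative by the cascade; under §5, the entire Agreement is therefore void. No provision of the Agreement survives.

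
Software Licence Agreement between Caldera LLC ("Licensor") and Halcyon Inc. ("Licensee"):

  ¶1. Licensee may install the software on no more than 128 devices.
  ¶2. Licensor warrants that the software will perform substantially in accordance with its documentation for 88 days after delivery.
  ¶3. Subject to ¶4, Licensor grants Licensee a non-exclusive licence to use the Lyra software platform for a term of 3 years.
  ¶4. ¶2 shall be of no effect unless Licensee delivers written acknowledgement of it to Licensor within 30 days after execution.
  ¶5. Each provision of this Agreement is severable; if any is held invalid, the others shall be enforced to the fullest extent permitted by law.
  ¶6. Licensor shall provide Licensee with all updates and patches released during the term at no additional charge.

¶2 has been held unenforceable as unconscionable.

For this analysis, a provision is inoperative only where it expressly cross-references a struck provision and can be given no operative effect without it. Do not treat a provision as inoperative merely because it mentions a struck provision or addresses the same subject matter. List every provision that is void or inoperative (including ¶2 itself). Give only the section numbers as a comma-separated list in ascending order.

2, 4

¶2 is struck. ¶4 operates only by reference to ¶2, so it falls with ¶2. Although ¶3 refers to ¶4, its operative terms do not depend on ¶4, so it remains in effect. Under the severability clause in ¶5, the remaining provisions continue in force. That leaves ¶1, ¶3, ¶5, and ¶6 in effect.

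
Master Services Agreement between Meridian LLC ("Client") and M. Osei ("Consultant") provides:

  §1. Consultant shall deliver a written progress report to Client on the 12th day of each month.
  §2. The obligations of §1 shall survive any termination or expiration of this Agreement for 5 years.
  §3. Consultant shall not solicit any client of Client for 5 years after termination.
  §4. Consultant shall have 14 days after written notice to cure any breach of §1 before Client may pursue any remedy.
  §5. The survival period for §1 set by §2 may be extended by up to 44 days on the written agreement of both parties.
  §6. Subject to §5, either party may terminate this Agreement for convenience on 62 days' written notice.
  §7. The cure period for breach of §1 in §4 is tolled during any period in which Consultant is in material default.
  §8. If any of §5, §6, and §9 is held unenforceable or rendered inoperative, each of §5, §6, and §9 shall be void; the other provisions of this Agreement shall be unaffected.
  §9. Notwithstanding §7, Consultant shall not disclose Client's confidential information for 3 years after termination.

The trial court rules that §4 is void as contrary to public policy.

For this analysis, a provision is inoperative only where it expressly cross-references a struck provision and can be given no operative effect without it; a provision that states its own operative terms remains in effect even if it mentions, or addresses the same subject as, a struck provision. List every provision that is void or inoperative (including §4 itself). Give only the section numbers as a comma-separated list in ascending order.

§4 is struck. The whole of §7 is the tolling of the cure period for breach of §1, defined by reference to §4, so §7 cannot stand once §4 is removed. §9 mentions §7 but its own obligation stands independently of §7, so §9 is not affected. §8 ties §5, §6, and §9 together, but none of those is affected here; the remaining provisions continue in force under §8. That leaves §1, §2, §3, §5, §6, §8, and §9 in effect.

4, 7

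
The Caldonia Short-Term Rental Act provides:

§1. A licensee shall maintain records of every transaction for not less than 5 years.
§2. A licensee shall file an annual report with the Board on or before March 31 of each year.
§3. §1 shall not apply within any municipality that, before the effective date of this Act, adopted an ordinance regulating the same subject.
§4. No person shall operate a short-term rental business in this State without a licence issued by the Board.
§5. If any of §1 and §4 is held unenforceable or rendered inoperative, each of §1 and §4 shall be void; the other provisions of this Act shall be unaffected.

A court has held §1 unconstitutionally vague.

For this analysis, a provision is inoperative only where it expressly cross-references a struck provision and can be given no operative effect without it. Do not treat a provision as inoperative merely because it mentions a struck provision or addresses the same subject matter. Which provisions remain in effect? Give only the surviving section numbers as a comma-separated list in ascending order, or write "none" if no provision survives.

2, 5

§1 is struck. §3 operates only by reference to §1, so it falls with §1. §5 declares §1 and §4 mutually dependent; since one of them has fallen, all of them are of no effect. That brings down §4 as well. The remainder continues in force under §5. The provisions still in force are §2 and §5.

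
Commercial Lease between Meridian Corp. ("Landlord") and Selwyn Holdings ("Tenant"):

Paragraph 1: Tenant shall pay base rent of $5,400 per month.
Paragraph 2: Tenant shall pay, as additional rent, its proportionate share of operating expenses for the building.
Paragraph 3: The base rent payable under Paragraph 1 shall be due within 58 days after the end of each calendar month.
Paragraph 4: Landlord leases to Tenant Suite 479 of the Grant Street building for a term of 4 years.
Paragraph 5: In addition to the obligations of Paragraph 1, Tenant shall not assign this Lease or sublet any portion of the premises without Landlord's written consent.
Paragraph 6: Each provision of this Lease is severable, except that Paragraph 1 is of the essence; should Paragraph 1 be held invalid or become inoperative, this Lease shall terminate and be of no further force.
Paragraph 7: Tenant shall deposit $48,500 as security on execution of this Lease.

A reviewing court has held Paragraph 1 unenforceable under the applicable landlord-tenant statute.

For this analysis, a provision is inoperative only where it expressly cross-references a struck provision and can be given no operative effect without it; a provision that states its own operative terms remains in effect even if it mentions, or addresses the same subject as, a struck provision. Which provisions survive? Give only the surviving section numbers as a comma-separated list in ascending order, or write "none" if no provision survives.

none

Paragraph 1 is struck. Paragraph 3 does nothing except set the payment deadline for the base rent by reference to Paragraph 1; with Paragraph 1 gone it has no independent effect and is inoperative. Paragraph 6 makes Paragraph 1 an essential term, and Paragraph 1 is the provision held invalid; under Paragraph 6, the entire Lease is therefore void. No provision of the Lease survives.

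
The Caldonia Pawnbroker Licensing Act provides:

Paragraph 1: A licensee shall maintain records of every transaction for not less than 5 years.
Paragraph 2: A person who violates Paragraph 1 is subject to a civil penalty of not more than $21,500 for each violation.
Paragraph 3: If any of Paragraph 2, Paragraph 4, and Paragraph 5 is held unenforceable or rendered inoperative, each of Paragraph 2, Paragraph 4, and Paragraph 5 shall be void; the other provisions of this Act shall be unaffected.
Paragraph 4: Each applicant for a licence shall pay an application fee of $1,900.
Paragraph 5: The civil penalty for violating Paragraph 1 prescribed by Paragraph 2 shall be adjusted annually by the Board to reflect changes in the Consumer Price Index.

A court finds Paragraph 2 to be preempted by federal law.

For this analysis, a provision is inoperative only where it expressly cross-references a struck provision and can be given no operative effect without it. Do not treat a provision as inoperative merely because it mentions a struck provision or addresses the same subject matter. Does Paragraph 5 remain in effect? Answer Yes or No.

Paragraph 2 is struck. Paragraph 5 has no operative effect of its own apart from Paragraph 2 and is therefore inoperative. Paragraph 3 declares Paragraph 2, Paragraph 4, and Paragraph 5 mutually dependent; since one of them has fallen, all of them are of no effect. That brings down Paragraph 4 as well. The remainder continues in force under Paragraph 3. Paragraph 1 and Paragraph 3 remain in effect. Paragraph 5 is among the inoperative provisions, so the answer is no.

No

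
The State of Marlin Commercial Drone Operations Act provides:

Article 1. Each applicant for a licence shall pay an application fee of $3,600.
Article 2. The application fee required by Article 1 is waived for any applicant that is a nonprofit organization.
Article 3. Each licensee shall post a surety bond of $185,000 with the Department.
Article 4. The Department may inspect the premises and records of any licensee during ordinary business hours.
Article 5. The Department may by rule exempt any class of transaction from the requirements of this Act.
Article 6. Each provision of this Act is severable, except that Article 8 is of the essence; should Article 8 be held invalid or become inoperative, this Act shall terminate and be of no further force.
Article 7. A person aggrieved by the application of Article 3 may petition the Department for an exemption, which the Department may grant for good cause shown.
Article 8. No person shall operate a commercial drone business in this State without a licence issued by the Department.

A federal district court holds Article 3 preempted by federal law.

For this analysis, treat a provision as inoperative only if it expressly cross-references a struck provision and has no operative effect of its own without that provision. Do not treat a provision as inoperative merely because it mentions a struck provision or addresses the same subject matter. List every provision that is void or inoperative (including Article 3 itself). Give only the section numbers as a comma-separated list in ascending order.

3, 7

Article 3 is struck. Article 7 merely fixes the exemption procedure for Article 3; with Article 3 gone it has nothing to operate on and falls away. Article 6 makes Article 8 an essential term, but Article 8 is unaffected, so the severability proviso in Article 6 preserves the remaining provisions. Article 1, Article 2, Article 4, Article 5, Article 6, and Article 8 remain in effect.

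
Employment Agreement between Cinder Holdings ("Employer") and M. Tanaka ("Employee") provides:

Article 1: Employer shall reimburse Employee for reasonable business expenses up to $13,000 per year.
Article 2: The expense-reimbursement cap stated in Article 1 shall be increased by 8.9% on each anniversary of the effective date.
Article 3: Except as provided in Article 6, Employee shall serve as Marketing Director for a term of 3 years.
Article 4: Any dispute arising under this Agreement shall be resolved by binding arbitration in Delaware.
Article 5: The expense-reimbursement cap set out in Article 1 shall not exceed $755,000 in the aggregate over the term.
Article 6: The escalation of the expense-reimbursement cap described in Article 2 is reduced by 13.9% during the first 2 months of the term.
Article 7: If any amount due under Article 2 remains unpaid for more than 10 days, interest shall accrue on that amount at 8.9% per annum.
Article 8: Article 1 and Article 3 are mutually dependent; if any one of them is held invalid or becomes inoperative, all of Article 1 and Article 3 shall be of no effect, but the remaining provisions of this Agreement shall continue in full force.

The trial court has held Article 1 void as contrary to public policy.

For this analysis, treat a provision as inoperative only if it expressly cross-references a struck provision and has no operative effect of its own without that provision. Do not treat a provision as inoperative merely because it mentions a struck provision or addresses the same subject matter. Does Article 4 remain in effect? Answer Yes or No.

Yes

Article 1 is struck. Article 2 does nothing except set the escalation of the expense-reimbursement cap by reference to Article 1; with Article 1 gone it has no independent effect and is inoperative. Article 5 has no operative effect of its own apart from Article 1 and is therefore inoperative. The whole of Article 6 is the introductory reduction to the escalation of the expense-reimbursement cap, defined by reference to Article 2, so Article 6 cannot stand once Article 2 is removed. Article 7 operates only by reference to Article 2, so it falls with Article 2. Article 8 declares Article 1 and Article 3 mutually dependent; since one of them has fallen, all of them are of no effect. That brings down Article 3 as well. The remainder continues in force under Article 8. The provisions still in force are Article 4 and Article 8. Article 4 is among the surviving provisions, so the answer is yes.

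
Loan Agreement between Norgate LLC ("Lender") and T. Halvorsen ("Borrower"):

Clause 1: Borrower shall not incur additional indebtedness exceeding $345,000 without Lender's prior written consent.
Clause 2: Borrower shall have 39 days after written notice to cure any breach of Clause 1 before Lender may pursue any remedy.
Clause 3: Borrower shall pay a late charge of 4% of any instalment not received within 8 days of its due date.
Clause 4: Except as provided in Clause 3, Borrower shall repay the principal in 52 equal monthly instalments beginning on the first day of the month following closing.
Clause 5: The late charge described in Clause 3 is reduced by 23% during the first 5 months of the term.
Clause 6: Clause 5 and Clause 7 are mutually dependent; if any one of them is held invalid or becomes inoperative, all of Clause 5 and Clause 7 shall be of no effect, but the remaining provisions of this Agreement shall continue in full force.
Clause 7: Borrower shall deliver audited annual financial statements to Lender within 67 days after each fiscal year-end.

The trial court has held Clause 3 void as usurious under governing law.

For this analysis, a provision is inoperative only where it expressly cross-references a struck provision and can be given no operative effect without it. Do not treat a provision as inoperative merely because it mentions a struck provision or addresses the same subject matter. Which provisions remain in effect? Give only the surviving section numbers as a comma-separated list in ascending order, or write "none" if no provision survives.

1, 2, 4, 6

Clause 3 is struck. The whole of Clause 5 is the introductory reduction to the late charge, defined by reference to Clause 3, so Clause 5 cannot stand once Clause 3 is removed. Clause 4 mentions Clause 3 but its own obligation stands independently of Clause 3, so Clause 4 is not affected. Clause 6 declares Clause 5 and Clause 7 mutually dependent; since one of them has fallen, all of them are of no effect. That brings down Clause 7 as well. The remainder continues in force under Clause 6. Clause 1, Clause 2, Clause 4, and Clause 6 remain in effect.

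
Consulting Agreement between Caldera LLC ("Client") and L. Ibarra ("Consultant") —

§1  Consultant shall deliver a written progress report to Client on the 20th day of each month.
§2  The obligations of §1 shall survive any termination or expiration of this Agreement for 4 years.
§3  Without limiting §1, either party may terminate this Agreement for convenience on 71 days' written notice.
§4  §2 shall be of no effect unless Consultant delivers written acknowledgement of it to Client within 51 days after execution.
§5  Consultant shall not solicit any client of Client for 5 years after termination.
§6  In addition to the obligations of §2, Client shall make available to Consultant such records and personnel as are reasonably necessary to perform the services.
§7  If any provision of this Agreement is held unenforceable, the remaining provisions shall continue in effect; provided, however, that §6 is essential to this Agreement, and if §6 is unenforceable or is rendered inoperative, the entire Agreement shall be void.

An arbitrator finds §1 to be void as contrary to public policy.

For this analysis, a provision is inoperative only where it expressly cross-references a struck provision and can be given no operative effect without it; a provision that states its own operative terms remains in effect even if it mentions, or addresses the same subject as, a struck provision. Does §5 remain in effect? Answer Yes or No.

§1 is struck. §2 has no operative effect of its own apart from §1 and is therefore inoperative. §4 operates only by reference to §2, so it falls with §2. Although §6 refers to §2, its operative terms do not depend on §2, so it remains in effect. Although §3 refers to §1, its operative terms do not depend on §1, so it remains in effect. §7 makes §6 an essential term, but §6 is unaffected, so the severability proviso in §7 preserves the remaining provisions. §3, §5, §6, and §7 remain in effect. §5 is among the surviving provisions, so the answer is yes.

Yes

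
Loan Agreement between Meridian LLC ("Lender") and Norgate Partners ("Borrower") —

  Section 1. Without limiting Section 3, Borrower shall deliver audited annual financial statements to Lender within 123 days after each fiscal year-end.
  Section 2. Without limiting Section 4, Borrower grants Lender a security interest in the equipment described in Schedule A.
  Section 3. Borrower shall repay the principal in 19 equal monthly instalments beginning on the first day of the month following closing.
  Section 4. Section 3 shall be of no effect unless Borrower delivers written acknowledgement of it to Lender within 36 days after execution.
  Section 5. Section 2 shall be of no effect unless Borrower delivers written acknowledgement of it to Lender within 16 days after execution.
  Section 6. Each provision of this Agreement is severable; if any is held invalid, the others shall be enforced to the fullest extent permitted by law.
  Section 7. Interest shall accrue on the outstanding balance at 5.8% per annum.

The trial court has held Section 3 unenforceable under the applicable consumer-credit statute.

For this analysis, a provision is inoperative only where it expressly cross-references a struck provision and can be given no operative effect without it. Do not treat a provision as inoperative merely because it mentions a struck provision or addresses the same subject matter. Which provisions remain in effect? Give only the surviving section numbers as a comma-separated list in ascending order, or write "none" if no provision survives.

1, 2, 5, 6, 7

Section 3 is struck. Section 4 operates only by reference to Section 3, so it falls with Section 3. Although Section 2 refers to Section 4, its operative terms do not depend on Section 4, so it remains in effect. Although Section 1 refers to Section 3, its operative terms do not depend on Section 3, so it remains in effect. Section 6 is a severability clause and preserves every provision that can still be given independent effect. Section 1, Section 2, Section 5, Section 6, and Section 7 remain in effect.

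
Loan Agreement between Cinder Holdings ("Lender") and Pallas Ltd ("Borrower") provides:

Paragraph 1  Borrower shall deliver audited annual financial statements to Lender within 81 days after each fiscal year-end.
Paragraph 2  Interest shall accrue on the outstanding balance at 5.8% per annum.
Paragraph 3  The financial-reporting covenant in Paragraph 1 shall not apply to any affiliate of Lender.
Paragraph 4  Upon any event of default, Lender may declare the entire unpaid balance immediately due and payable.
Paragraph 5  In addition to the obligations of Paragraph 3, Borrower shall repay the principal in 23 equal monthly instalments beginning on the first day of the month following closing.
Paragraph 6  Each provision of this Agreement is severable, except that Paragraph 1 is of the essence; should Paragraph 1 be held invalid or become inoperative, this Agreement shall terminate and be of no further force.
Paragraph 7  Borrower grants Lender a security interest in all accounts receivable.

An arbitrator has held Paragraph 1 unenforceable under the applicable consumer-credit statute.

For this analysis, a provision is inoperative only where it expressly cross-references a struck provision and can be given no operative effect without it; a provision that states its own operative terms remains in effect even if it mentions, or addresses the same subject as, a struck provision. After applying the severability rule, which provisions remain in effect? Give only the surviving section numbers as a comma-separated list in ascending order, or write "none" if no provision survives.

none

Paragraph 1 is struck. Paragraph 3 operates only by reference to Paragraph 1, so it falls with Paragraph 1. Paragraph 6 makes Paragraph 1 an essential term, and Paragraph 1 is the provision held invalid; under Paragraph 6, the entire Agreement is therefore void. No provision of the Agreement survives.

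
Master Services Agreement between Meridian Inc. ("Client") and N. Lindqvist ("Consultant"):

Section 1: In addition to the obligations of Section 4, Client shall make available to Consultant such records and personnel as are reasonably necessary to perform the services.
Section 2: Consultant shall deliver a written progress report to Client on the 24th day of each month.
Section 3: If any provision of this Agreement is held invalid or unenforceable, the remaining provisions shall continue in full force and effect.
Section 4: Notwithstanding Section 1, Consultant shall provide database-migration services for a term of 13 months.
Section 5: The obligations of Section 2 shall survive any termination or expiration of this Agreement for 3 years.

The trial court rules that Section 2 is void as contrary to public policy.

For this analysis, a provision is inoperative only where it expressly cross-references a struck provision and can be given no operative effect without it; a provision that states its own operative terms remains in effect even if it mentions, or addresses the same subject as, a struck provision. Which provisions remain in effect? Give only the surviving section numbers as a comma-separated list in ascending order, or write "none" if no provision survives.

1, 3, 4

Section 2 is struck. Section 5 merely fixes the survival period for Section 2; with Section 2 gone it has nothing to operate on and falls away. Section 3 is a severability clause and preserves every provision that can still be given independent effect. The provisions still in force are Section 1, Section 3, and Section 4.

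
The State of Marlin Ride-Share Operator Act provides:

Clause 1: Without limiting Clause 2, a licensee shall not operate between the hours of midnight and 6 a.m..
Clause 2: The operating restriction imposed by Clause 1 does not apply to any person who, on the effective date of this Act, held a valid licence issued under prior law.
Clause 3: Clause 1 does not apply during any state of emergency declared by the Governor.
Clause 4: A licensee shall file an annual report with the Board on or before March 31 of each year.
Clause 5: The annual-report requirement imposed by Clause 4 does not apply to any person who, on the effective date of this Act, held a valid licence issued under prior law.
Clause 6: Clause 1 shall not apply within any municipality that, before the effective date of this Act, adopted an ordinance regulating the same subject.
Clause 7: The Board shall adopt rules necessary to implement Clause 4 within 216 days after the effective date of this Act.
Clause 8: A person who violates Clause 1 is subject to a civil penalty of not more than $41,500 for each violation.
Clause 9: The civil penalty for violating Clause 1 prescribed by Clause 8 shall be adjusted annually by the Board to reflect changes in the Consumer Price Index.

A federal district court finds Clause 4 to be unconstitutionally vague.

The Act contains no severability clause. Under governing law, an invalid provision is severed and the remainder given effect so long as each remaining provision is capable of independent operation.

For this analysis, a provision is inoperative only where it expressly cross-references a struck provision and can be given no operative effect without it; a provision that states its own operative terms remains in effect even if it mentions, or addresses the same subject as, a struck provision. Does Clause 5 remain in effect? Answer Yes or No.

No

Clause 4 is struck. Clause 5 has no operative effect of its own apart from Clause 4 and is therefore inoperative. Clause 7 operates only by reference to Clause 4, so it falls with Clause 4. With no severability clause, the stated default rule severs what cannot stand and enforces each remaining provision that can operate on its own. Clause 1, Clause 2, Clause 3, Clause 6, Clause 8, and Clause 9 remain in effect. Clause 5 is among the inoperative provisions, so the answer is no.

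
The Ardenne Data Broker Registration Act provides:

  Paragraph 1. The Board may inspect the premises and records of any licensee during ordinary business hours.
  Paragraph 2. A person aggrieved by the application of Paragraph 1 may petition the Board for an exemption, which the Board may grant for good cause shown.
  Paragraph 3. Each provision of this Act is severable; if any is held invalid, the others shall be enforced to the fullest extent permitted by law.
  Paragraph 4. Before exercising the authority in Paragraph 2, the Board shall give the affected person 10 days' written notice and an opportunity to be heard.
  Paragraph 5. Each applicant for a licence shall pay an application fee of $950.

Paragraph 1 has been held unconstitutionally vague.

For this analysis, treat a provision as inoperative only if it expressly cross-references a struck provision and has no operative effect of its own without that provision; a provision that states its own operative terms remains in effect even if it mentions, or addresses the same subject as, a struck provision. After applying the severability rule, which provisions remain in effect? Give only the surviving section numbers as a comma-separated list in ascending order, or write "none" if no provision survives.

3, 5

Paragraph 1 is struck. Paragraph 2 operates only by reference to Paragraph 1, so it falls with Paragraph 1. Paragraph 4 merely fixes the notice-and-hearing requirement for Paragraph 2; with Paragraph 2 gone it has nothing to operate on and falls away. Under the severability clause in Paragraph 3, the remaining provisions continue in force. Paragraph 3 and Paragraph 5 remain in effect.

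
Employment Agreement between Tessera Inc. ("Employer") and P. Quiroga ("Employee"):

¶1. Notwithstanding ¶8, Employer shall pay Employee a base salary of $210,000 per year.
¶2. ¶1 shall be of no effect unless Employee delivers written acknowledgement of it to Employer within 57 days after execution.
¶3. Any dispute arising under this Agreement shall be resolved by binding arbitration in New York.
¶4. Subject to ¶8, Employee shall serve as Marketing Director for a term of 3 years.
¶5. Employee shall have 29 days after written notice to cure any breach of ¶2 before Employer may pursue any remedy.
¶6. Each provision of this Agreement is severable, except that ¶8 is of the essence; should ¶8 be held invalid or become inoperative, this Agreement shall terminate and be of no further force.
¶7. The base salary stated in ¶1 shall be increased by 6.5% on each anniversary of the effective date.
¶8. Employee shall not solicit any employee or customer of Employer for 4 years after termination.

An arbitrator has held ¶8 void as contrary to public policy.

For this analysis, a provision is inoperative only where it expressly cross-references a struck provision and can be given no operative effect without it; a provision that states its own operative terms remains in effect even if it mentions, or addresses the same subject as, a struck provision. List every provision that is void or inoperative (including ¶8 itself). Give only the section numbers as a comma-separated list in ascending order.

¶8 is struck. Nothing else in the Agreement is defined by reference to ¶8. ¶6 makes ¶8 an essential term, and ¶8 is the provision held invalid; under ¶6, the entire Agreement is therefore void. No provision of the Agreement survives.

1, 2, 3, 4, 5, 6, 7, 8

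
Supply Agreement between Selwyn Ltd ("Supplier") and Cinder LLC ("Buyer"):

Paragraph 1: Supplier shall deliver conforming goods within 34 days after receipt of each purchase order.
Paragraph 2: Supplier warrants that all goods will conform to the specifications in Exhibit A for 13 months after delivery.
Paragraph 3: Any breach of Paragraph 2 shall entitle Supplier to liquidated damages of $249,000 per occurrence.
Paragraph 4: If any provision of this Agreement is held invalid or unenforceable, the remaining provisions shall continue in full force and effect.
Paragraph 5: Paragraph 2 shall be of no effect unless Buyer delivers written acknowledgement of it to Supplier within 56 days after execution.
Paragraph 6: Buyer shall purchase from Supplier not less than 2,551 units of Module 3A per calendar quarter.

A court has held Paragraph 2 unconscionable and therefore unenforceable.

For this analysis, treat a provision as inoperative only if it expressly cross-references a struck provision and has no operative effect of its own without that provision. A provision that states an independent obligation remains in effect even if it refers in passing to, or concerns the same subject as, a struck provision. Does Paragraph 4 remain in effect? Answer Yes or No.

Yes

Paragraph 2 is struck. The whole of Paragraph 3 is the liquidated-damages amount, defined by reference to Paragraph 2, so Paragraph 3 cannot stand once Paragraph 2 is removed. Paragraph 5 has no operative effect of its own apart from Paragraph 2 and is therefore inoperative. Under the severability clause in Paragraph 4, the remaining provisions continue in force. That leaves Paragraph 1, Paragraph 4, and Paragraph 6 in effect. Paragraph 4 is among the surviving provisions, so the answer is yes.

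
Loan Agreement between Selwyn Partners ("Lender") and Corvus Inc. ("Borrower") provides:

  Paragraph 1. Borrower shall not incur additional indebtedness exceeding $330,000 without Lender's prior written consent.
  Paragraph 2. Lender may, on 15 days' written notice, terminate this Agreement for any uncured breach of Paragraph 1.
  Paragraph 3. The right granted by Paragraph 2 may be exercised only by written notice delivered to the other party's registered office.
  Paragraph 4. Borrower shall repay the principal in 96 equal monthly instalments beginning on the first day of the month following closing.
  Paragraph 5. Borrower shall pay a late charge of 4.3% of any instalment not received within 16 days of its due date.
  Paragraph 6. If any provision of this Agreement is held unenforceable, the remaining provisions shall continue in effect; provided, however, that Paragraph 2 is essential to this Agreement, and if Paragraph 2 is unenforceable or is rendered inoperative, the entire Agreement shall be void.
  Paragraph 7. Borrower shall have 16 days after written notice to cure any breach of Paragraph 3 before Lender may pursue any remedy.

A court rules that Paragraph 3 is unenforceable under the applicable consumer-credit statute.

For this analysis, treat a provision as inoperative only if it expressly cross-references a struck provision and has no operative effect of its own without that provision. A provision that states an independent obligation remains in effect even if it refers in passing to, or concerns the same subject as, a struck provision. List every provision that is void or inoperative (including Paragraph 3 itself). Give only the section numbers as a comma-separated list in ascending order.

3, 7

Paragraph 3 is struck. Paragraph 7 has no operative effect of its own apart from Paragraph 3 and is therefore inoperative. Paragraph 6 makes Paragraph 2 an essential term, but Paragraph 2 is unaffected, so the severability proviso in Paragraph 6 preserves the remaining provisions. The provisions still in force are Paragraph 1, Paragraph 2, Paragraph 4, Paragraph 5, and Paragraph 6.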